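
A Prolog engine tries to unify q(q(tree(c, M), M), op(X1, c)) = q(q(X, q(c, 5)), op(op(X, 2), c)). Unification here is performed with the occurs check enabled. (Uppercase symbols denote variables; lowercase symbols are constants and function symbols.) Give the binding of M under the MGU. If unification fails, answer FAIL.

Decompose q/2: q(tree(c, M), M) = q(X, q(c, 5)),  op(X1, c) = op(op(X, 2), c).
Decompose q/2: tree(c, M) = X,  M = q(c, 5).
Bind X := tree(c, M); substituting into the one remaining equation that mentions X gives: op(X1, c) = op(op(tree(c, M), 2), c).
Bind M := q(c, 5); substituting into the remaining equation gives: op(X1, c) = op(op(tree(c, q(c, 5)), 2), c). Substituting into the earlier binding gives X := tree(c, q(c, 5)).
Decompose op/2: X1 = op(tree(c, q(c, 5)), 2),  c = c.
Bind X1 := op(tree(c, q(c, 5)), 2); no other remaining equation mentions X1.
Delete trivial equation c = c.
MGU = { X -> tree(c, q(c, 5)), M -> q(c, 5), X1 -> op(tree(c, q(c, 5)), 2) }, so M -> q(c, 5).

q(c, 5)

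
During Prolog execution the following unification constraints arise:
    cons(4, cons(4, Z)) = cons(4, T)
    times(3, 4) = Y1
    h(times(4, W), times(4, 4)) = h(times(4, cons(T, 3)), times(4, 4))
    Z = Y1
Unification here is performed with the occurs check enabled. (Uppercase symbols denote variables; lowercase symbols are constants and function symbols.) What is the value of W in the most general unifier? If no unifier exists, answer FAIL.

Decompose cons/2: 4 = 4,  cons(4, Z) = T.
Delete trivial equation 4 = 4.
Bind T := cons(4, Z); substituting into the one remaining equation that mentions T gives: h(times(4, W), times(4, 4)) = h(times(4, cons(cons(4, Z), 3)), times(4, 4)).
Bind Y1 := times(3, 4); substituting into the one remaining equation that mentions Y1 gives: Z = times(3, 4).
Decompose h/2: times(4, W) = times(4, cons(cons(4, Z), 3)),  times(4, 4) = times(4, 4).
Decompose times/2: 4 = 4,  W = cons(cons(4, Z), 3).
Delete trivial equation 4 = 4.
Bind W := cons(cons(4, Z), 3); no other remaining equation mentions W.
Delete trivial equation times(4, 4) = times(4, 4).
Bind Z := times(3, 4). Substituting into the earlier bindings gives T := cons(4, times(3, 4)), W := cons(cons(4, times(3, 4)), 3).
MGU = { T ↦ cons(4, times(3, 4)), Y1 ↦ times(3, 4), W ↦ cons(cons(4, times(3, 4)), 3), Z ↦ times(3, 4) }, so W ↦ cons(cons(4, times(3, 4)), 3).

cons(cons(4, times(3, 4)), 3)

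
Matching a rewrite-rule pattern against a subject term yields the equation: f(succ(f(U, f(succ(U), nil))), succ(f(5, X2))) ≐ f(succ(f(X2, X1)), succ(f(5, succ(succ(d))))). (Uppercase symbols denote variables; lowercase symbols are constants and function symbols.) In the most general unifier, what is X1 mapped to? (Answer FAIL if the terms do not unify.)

f(succ(succ(succ(d))), nil)

Decompose f/2: succ(f(U, f(succ(U), nil))) ≐ succ(f(X2, X1)),  succ(f(5, X2)) ≐ succ(f(5, succ(succ(d)))).
Decompose succ/1: f(U, f(succ(U), nil)) ≐ f(X2, X1).
Decompose f/2: U ≐ X2,  f(succ(U), nil) ≐ X1.
Bind U := X2; substituting into the one remaining equation that mentions U gives: f(succ(X2), nil) ≐ X1.
Bind X1 := f(succ(X2), nil); no other remaining equation mentions X1.
Decompose succ/1: f(5, X2) ≐ f(5, succ(succ(d))).
Decompose f/2: 5 ≐ 5,  X2 ≐ succ(succ(d)).
Delete trivial equation 5 ≐ 5.
Bind X2 := succ(succ(d)). Substituting into the earlier bindings gives U := succ(succ(d)), X1 := f(succ(succ(succ(d))), nil).
MGU = { U -> succ(succ(d)), X1 -> f(succ(succ(succ(d))), nil), X2 -> succ(succ(d)) }, so X1 -> f(succ(succ(succ(d))), nil).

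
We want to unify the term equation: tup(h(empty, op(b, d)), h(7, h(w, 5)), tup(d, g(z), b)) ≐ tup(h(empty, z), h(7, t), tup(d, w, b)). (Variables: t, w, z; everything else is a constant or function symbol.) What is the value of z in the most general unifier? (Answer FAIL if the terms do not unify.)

Decompose tup/3: h(empty, op(b, d)) ≐ h(empty, z),  h(7, h(w, 5)) ≐ h(7, t),  tup(d, g(z), b) ≐ tup(d, w, b).
Decompose h/2: empty ≐ empty,  op(b, d) ≐ z.
Delete trivial equation empty ≐ empty.
Bind z := op(b, d); substituting into the one remaining equation that mentions z gives: tup(d, g(op(b, d)), b) ≐ tup(d, w, b).
Decompose h/2: 7 ≐ 7,  h(w, 5) ≐ t.
Delete trivial equation 7 ≐ 7.
Bind t := h(w, 5); no other remaining equation mentions t.
Decompose tup/3: d ≐ d,  g(op(b, d)) ≐ w,  b ≐ b.
Delete trivial equation d ≐ d.
Bind w := g(op(b, d)); no other remaining equation mentions w. Substituting into the earlier binding gives t := h(g(op(b, d)), 5).
Delete trivial equation b ≐ b.
MGU = { z -> op(b, d), t -> h(g(op(b, d)), 5), w -> g(op(b, d)) }, so z -> op(b, d).

op(b, d)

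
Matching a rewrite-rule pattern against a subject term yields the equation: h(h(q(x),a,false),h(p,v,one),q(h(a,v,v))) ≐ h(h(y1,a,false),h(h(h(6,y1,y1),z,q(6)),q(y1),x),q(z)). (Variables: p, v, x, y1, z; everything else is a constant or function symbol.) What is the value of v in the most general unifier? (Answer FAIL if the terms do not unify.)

q(q(one))

Decompose h/3: h(q(x),a,false) ≐ h(y1,a,false),  h(p,v,one) ≐ h(h(h(6,y1,y1),z,q(6)),q(y1),x),  q(h(a,v,v)) ≐ q(z).
Decompose h/3: q(x) ≐ y1,  a ≐ a,  false ≐ false.
Bind y1 := q(x); substituting into the one remaining equation that mentions y1 gives: h(p,v,one) ≐ h(h(h(6,q(x),q(x)),z,q(6)),q(q(x)),x).
Delete trivial equation a ≐ a.
Delete trivial equation false ≐ false.
Decompose h/3: p ≐ h(h(6,q(x),q(x)),z,q(6)),  v ≐ q(q(x)),  one ≐ x.
Bind p := h(h(6,q(x),q(x)),z,q(6)); no other remaining equation mentions p.
Bind v := q(q(x)); substituting into the one remaining equation that mentions v gives: q(h(a,q(q(x)),q(q(x)))) ≐ q(z).
Bind x := one; substituting into the remaining equation gives: q(h(a,q(q(one)),q(q(one)))) ≐ q(z). Substituting into the earlier bindings gives y1 := q(one), p := h(h(6,q(one),q(one)),z,q(6)), v := q(q(one)).
Decompose q/1: h(a,q(q(one)),q(q(one))) ≐ z.
Bind z := h(a,q(q(one)),q(q(one))). Substituting into the earlier binding gives p := h(h(6,q(one),q(one)),h(a,q(q(one)),q(q(one))),q(6)).
MGU = { y1 := q(one), p := h(h(6,q(one),q(one)),h(a,q(q(one)),q(q(one))),q(6)), v := q(q(one)), x := one, z := h(a,q(q(one)),q(q(one))) }, so v := q(q(one)).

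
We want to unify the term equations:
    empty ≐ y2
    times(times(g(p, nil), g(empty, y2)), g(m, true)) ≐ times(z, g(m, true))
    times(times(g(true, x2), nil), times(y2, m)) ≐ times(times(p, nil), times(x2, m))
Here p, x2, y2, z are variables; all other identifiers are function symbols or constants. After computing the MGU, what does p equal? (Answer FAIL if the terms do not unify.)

g(true, empty)

Bind y2 := empty; substituting into the remaining equations gives: times(times(g(p, nil), g(empty, empty)), g(m, true)) ≐ times(z, g(m, true)),  times(times(g(true, x2), nil), times(empty, m)) ≐ times(times(p, nil), times(x2, m)).
Decompose times/2: times(g(p, nil), g(empty, empty)) ≐ z,  g(m, true) ≐ g(m, true).
Bind z := times(g(p, nil), g(empty, empty)); no other remaining equation mentions z.
Delete trivial equation g(m, true) ≐ g(m, true).
Decompose times/2: times(g(true, x2), nil) ≐ times(p, nil),  times(empty, m) ≐ times(x2, m).
Decompose times/2: g(true, x2) ≐ p,  nil ≐ nil.
Bind p := g(true, x2); no other remaining equation mentions p. Substituting into the earlier binding gives z := times(g(g(true, x2), nil), g(empty, empty)).
Delete trivial equation nil ≐ nil.
Decompose times/2: empty ≐ x2,  m ≐ m.
Bind x2 := empty; no other remaining equation mentions x2. Substituting into the earlier bindings gives z := times(g(g(true, empty), nil), g(empty, empty)), p := g(true, empty).
Delete trivial equation m ≐ m.
MGU = { y2 -> empty, z -> times(g(g(true, empty), nil), g(empty, empty)), p -> g(true, empty), x2 -> empty }, so p -> g(true, empty).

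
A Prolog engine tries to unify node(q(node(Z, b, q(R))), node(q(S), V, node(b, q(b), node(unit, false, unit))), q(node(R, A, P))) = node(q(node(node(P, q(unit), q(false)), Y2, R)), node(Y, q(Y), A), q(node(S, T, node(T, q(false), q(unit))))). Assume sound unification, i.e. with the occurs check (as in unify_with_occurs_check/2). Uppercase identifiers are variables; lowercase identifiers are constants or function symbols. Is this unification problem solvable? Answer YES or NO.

Decompose node/3: q(node(Z, b, q(R))) = q(node(node(P, q(unit), q(false)), Y2, R)),  node(q(S), V, node(b, q(b), node(unit, false, unit))) = node(Y, q(Y), A),  q(node(R, A, P)) = q(node(S, T, node(T, q(false), q(unit)))).
Decompose q/1: node(Z, b, q(R)) = node(node(P, q(unit), q(false)), Y2, R).
Decompose node/3: Z = node(P, q(unit), q(false)),  b = Y2,  q(R) = R.
Bind Z := node(P, q(unit), q(false)); no other remaining equation mentions Z.
Bind Y2 := b; no other remaining equation mentions Y2.
Occurs check fails: R occurs in q(R); the equation R = q(R) has no finite solution.

NO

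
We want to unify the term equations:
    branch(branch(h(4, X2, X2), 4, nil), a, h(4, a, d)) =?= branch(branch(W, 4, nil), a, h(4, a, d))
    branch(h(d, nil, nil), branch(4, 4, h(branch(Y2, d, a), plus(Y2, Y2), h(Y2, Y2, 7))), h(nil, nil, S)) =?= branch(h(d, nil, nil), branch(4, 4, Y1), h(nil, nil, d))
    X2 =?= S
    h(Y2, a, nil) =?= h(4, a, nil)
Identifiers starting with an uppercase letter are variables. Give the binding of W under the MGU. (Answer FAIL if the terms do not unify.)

Decompose branch/3: branch(h(4, X2, X2), 4, nil) =?= branch(W, 4, nil),  a =?= a,  h(4, a, d) =?= h(4, a, d).
Decompose branch/3: h(4, X2, X2) =?= W,  4 =?= 4,  nil =?= nil.
Bind W := h(4, X2, X2); no other remaining equation mentions W.
Delete trivial equation 4 =?= 4.
Delete trivial equation nil =?= nil.
Delete trivial equation a =?= a.
Delete trivial equation h(4, a, d) =?= h(4, a, d).
Decompose branch/3: h(d, nil, nil) =?= h(d, nil, nil),  branch(4, 4, h(branch(Y2, d, a), plus(Y2, Y2), h(Y2, Y2, 7))) =?= branch(4, 4, Y1),  h(nil, nil, S) =?= h(nil, nil, d).
Delete trivial equation h(d, nil, nil) =?= h(d, nil, nil).
Decompose branch/3: 4 =?= 4,  4 =?= 4,  h(branch(Y2, d, a), plus(Y2, Y2), h(Y2, Y2, 7)) =?= Y1.
Delete trivial equation 4 =?= 4.
Delete trivial equation 4 =?= 4.
Bind Y1 := h(branch(Y2, d, a), plus(Y2, Y2), h(Y2, Y2, 7)); no other remaining equation mentions Y1.
Decompose h/3: nil =?= nil,  nil =?= nil,  S =?= d.
Delete trivial equation nil =?= nil.
Delete trivial equation nil =?= nil.
Bind S := d; substituting into the one remaining equation that mentions S gives: X2 =?= d.
Bind X2 := d; no other remaining equation mentions X2. Substituting into the earlier binding gives W := h(4, d, d).
Decompose h/3: Y2 =?= 4,  a =?= a,  nil =?= nil.
Bind Y2 := 4; no other remaining equation mentions Y2. Substituting into the earlier binding gives Y1 := h(branch(4, d, a), plus(4, 4), h(4, 4, 7)).
Delete trivial equation a =?= a.
Delete trivial equation nil =?= nil.
MGU = { W := h(4, d, d), Y1 := h(branch(4, d, a), plus(4, 4), h(4, 4, 7)), S := d, X2 := d, Y2 := 4 }, so W := h(4, d, d).

h(4, d, d)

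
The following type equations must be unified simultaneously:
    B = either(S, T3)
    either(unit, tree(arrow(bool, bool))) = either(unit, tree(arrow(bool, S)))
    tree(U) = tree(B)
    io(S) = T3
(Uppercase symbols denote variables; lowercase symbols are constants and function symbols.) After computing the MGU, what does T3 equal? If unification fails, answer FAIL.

Bind B := either(S, T3); substituting into the one remaining equation that mentions B gives: tree(U) = tree(either(S, T3)).
Decompose either/2: unit = unit,  tree(arrow(bool, bool)) = tree(arrow(bool, S)).
Delete trivial equation unit = unit.
Decompose tree/1: arrow(bool, bool) = arrow(bool, S).
Decompose arrow/2: bool = bool,  bool = S.
Delete trivial equation bool = bool.
Bind S := bool; substituting into the remaining equations gives: tree(U) = tree(either(bool, T3)),  io(bool) = T3. Substituting into the earlier binding gives B := either(bool, T3).
Decompose tree/1: U = either(bool, T3).
Bind U := either(bool, T3); no other remaining equation mentions U.
Bind T3 := io(bool). Substituting into the earlier bindings gives B := either(bool, io(bool)), U := either(bool, io(bool)).
MGU = { B ↦ either(bool, io(bool)), S ↦ bool, U ↦ either(bool, io(bool)), T3 ↦ io(bool) }, so T3 ↦ io(bool).

io(bool)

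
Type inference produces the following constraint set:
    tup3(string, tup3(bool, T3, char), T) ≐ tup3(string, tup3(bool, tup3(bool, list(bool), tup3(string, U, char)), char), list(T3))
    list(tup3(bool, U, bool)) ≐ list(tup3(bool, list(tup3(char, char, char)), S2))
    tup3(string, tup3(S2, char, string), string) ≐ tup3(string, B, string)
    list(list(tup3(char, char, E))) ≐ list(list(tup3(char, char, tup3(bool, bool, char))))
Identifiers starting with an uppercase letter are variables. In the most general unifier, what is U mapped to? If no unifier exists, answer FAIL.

list(tup3(char, char, char))

Decompose tup3/3: string ≐ string,  tup3(bool, T3, char) ≐ tup3(bool, tup3(bool, list(bool), tup3(string, U, char)), char),  T ≐ list(T3).
Delete trivial equation string ≐ string.
Decompose tup3/3: bool ≐ bool,  T3 ≐ tup3(bool, list(bool), tup3(string, U, char)),  char ≐ char.
Delete trivial equation bool ≐ bool.
Bind T3 := tup3(bool, list(bool), tup3(string, U, char)); substituting into the one remaining equation that mentions T3 gives: T ≐ list(tup3(bool, list(bool), tup3(string, U, char))).
Delete trivial equation char ≐ char.
Bind T := list(tup3(bool, list(bool), tup3(string, U, char))); no other remaining equation mentions T.
Decompose list/1: tup3(bool, U, bool) ≐ tup3(bool, list(tup3(char, char, char)), S2).
Decompose tup3/3: bool ≐ bool,  U ≐ list(tup3(char, char, char)),  bool ≐ S2.
Delete trivial equation bool ≐ bool.
Bind U := list(tup3(char, char, char)); no other remaining equation mentions U. Substituting into the earlier bindings gives T3 := tup3(bool, list(bool), tup3(string, list(tup3(char, char, char)), char)), T := list(tup3(bool, list(bool), tup3(string, list(tup3(char, char, char)), char))).
Bind S2 := bool; substituting into the one remaining equation that mentions S2 gives: tup3(string, tup3(bool, char, string), string) ≐ tup3(string, B, string).
Decompose tup3/3: string ≐ string,  tup3(bool, char, string) ≐ B,  string ≐ string.
Delete trivial equation string ≐ string.
Bind B := tup3(bool, char, string); no other remaining equation mentions B.
Delete trivial equation string ≐ string.
Decompose list/1: list(tup3(char, char, E)) ≐ list(tup3(char, char, tup3(bool, bool, char))).
Decompose list/1: tup3(char, char, E) ≐ tup3(char, char, tup3(bool, bool, char)).
Decompose tup3/3: char ≐ char,  char ≐ char,  E ≐ tup3(bool, bool, char).
Delete trivial equation char ≐ char.
Delete trivial equation char ≐ char.
Bind E := tup3(bool, bool, char).
MGU = { T3 := tup3(bool, list(bool), tup3(string, list(tup3(char, char, char)), char)), T := list(tup3(bool, list(bool), tup3(string, list(tup3(char, char, char)), char))), U := list(tup3(char, char, char)), S2 := bool, B := tup3(bool, char, string), E := tup3(bool, bool, char) }, so U := list(tup3(char, char, char)).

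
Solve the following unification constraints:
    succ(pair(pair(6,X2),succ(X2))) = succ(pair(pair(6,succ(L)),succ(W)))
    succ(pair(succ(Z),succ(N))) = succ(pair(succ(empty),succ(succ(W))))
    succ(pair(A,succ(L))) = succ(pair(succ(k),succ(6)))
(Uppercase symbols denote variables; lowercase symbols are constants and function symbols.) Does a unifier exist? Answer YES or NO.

YES

Decompose succ/1: pair(pair(6,X2),succ(X2)) = pair(pair(6,succ(L)),succ(W)).
Decompose pair/2: pair(6,X2) = pair(6,succ(L)),  succ(X2) = succ(W).
Decompose pair/2: 6 = 6,  X2 = succ(L).
Delete trivial equation 6 = 6.
Bind X2 := succ(L); substituting into the one remaining equation that mentions X2 gives: succ(succ(L)) = succ(W).
Decompose succ/1: succ(L) = W.
Bind W := succ(L); substituting into the one remaining equation that mentions W gives: succ(pair(succ(Z),succ(N))) = succ(pair(succ(empty),succ(succ(succ(L))))).
Decompose succ/1: pair(succ(Z),succ(N)) = pair(succ(empty),succ(succ(succ(L)))).
Decompose pair/2: succ(Z) = succ(empty),  succ(N) = succ(succ(succ(L))).
Decompose succ/1: Z = empty.
Bind Z := empty; no other remaining equation mentions Z.
Decompose succ/1: N = succ(succ(L)).
Bind N := succ(succ(L)); no other remaining equation mentions N.
Decompose succ/1: pair(A,succ(L)) = pair(succ(k),succ(6)).
Decompose pair/2: A = succ(k),  succ(L) = succ(6).
Bind A := succ(k); no other remaining equation mentions A.
Decompose succ/1: L = 6.
Bind L := 6. Substituting into the earlier bindings gives X2 := succ(6), W := succ(6), N := succ(succ(6)).
No equations remain and no clash or occurs-check failure arose, so a unifier exists.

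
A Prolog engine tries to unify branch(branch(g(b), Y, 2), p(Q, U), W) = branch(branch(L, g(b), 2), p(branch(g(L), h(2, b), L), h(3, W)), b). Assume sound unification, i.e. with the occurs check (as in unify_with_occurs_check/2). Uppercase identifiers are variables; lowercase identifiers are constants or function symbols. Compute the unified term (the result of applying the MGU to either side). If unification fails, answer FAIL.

Decompose branch/3: branch(g(b), Y, 2) = branch(L, g(b), 2),  p(Q, U) = p(branch(g(L), h(2, b), L), h(3, W)),  W = b.
Decompose branch/3: g(b) = L,  Y = g(b),  2 = 2.
Bind L := g(b); substituting into the one remaining equation that mentions L gives: p(Q, U) = p(branch(g(g(b)), h(2, b), g(b)), h(3, W)).
Bind Y := g(b); no other remaining equation mentions Y.
Delete trivial equation 2 = 2.
Decompose p/2: Q = branch(g(g(b)), h(2, b), g(b)),  U = h(3, W).
Bind Q := branch(g(g(b)), h(2, b), g(b)); no other remaining equation mentions Q.
Bind U := h(3, W); no other remaining equation mentions U.
Bind W := b. Substituting into the earlier binding gives U := h(3, b).
Applying the MGU to either side gives branch(branch(g(b), g(b), 2), p(branch(g(g(b)), h(2, b), g(b)), h(3, b)), b).

branch(branch(g(b), g(b), 2), p(branch(g(g(b)), h(2, b), g(b)), h(3, b)), b)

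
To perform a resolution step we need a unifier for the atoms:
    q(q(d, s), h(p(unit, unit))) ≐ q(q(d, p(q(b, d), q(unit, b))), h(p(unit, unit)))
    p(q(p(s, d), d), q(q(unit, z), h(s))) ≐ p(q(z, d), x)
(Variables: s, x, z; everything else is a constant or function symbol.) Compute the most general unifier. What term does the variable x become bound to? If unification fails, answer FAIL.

q(q(unit, p(p(q(b, d), q(unit, b)), d)), h(p(q(b, d), q(unit, b))))

Decompose q/2: q(d, s) ≐ q(d, p(q(b, d), q(unit, b))),  h(p(unit, unit)) ≐ h(p(unit, unit)).
Decompose q/2: d ≐ d,  s ≐ p(q(b, d), q(unit, b)).
Delete trivial equation d ≐ d.
Bind s := p(q(b, d), q(unit, b)); substituting into the one remaining equation that mentions s gives: p(q(p(p(q(b, d), q(unit, b)), d), d), q(q(unit, z), h(p(q(b, d), q(unit, b))))) ≐ p(q(z, d), x).
Delete trivial equation h(p(unit, unit)) ≐ h(p(unit, unit)).
Decompose p/2: q(p(p(q(b, d), q(unit, b)), d), d) ≐ q(z, d),  q(q(unit, z), h(p(q(b, d), q(unit, b)))) ≐ x.
Decompose q/2: p(p(q(b, d), q(unit, b)), d) ≐ z,  d ≐ d.
Bind z := p(p(q(b, d), q(unit, b)), d); substituting into the one remaining equation that mentions z gives: q(q(unit, p(p(q(b, d), q(unit, b)), d)), h(p(q(b, d), q(unit, b)))) ≐ x.
Delete trivial equation d ≐ d.
Bind x := q(q(unit, p(p(q(b, d), q(unit, b)), d)), h(p(q(b, d), q(unit, b)))).
MGU = { s ↦ p(q(b, d), q(unit, b)), z ↦ p(p(q(b, d), q(unit, b)), d), x ↦ q(q(unit, p(p(q(b, d), q(unit, b)), d)), h(p(q(b, d), q(unit, b)))) }, so x ↦ q(q(unit, p(p(q(b, d), q(unit, b)), d)), h(p(q(b, d), q(unit, b)))).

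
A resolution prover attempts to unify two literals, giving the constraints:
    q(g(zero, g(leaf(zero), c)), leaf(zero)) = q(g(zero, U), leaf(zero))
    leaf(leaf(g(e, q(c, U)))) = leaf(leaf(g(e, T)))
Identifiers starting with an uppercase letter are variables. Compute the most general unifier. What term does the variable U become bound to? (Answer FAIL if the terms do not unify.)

Decompose q/2: g(zero, g(leaf(zero), c)) = g(zero, U),  leaf(zero) = leaf(zero).
Decompose g/2: zero = zero,  g(leaf(zero), c) = U.
Delete trivial equation zero = zero.
Bind U := g(leaf(zero), c); substituting into the one remaining equation that mentions U gives: leaf(leaf(g(e, q(c, g(leaf(zero), c))))) = leaf(leaf(g(e, T))).
Delete trivial equation leaf(zero) = leaf(zero).
Decompose leaf/1: leaf(g(e, q(c, g(leaf(zero), c)))) = leaf(g(e, T)).
Decompose leaf/1: g(e, q(c, g(leaf(zero), c))) = g(e, T).
Decompose g/2: e = e,  q(c, g(leaf(zero), c)) = T.
Delete trivial equation e = e.
Bind T := q(c, g(leaf(zero), c)).
MGU = { U ↦ g(leaf(zero), c), T ↦ q(c, g(leaf(zero), c)) }, so U ↦ g(leaf(zero), c).

g(leaf(zero), c)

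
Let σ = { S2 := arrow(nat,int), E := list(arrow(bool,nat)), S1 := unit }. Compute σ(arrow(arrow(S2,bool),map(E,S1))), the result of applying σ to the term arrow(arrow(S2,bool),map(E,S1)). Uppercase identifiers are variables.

Replace each occurrence of S2 with arrow(nat,int).
Replace each occurrence of E with list(arrow(bool,nat)).
Replace each occurrence of S1 with unit.
Result: arrow(arrow(arrow(nat,int),bool),map(list(arrow(bool,nat)),unit)).

arrow(arrow(arrow(nat,int),bool),map(list(arrow(bool,nat)),unit))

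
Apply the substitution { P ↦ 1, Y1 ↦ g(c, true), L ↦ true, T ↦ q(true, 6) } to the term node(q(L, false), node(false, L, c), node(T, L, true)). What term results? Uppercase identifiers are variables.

node(q(true, false), node(false, true, c), node(q(true, 6), true, true))

Replace each occurrence of L with true.
Replace each occurrence of T with q(true, 6).
Result: node(q(true, false), node(false, true, c), node(q(true, 6), true, true)).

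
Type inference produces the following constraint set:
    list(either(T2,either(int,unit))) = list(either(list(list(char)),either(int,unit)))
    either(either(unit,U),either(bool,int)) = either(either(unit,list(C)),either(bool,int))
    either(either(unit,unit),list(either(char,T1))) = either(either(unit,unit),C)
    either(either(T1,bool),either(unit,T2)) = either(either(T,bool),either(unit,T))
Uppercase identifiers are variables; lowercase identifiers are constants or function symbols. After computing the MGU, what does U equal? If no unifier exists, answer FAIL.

list(list(either(char,list(list(char)))))

Decompose list/1: either(T2,either(int,unit)) = either(list(list(char)),either(int,unit)).
Decompose either/2: T2 = list(list(char)),  either(int,unit) = either(int,unit).
Bind T2 := list(list(char)); substituting into the one remaining equation that mentions T2 gives: either(either(T1,bool),either(unit,list(list(char)))) = either(either(T,bool),either(unit,T)).
Delete trivial equation either(int,unit) = either(int,unit).
Decompose either/2: either(unit,U) = either(unit,list(C)),  either(bool,int) = either(bool,int).
Decompose either/2: unit = unit,  U = list(C).
Delete trivial equation unit = unit.
Bind U := list(C); no other remaining equation mentions U.
Delete trivial equation either(bool,int) = either(bool,int).
Decompose either/2: either(unit,unit) = either(unit,unit),  list(either(char,T1)) = C.
Delete trivial equation either(unit,unit) = either(unit,unit).
Bind C := list(either(char,T1)); no other remaining equation mentions C. Substituting into the earlier binding gives U := list(list(either(char,T1))).
Decompose either/2: either(T1,bool) = either(T,bool),  either(unit,list(list(char))) = either(unit,T).
Decompose either/2: T1 = T,  bool = bool.
Bind T1 := T; no other remaining equation mentions T1. Substituting into the earlier bindings gives U := list(list(either(char,T))), C := list(either(char,T)).
Delete trivial equation bool = bool.
Decompose either/2: unit = unit,  list(list(char)) = T.
Delete trivial equation unit = unit.
Bind T := list(list(char)). Substituting into the earlier bindings gives U := list(list(either(char,list(list(char))))), C := list(either(char,list(list(char)))), T1 := list(list(char)).
MGU = { T2 := list(list(char)), U := list(list(either(char,list(list(char))))), C := list(either(char,list(list(char)))), T1 := list(list(char)), T := list(list(char)) }, so U := list(list(either(char,list(list(char))))).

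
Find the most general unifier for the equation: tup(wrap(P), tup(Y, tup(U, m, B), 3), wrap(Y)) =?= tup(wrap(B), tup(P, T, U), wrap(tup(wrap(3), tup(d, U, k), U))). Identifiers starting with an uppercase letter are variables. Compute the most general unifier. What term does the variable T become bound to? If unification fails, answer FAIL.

Decompose tup/3: wrap(P) =?= wrap(B),  tup(Y, tup(U, m, B), 3) =?= tup(P, T, U),  wrap(Y) =?= wrap(tup(wrap(3), tup(d, U, k), U)).
Decompose wrap/1: P =?= B.
Bind P := B; substituting into the one remaining equation that mentions P gives: tup(Y, tup(U, m, B), 3) =?= tup(B, T, U).
Decompose tup/3: Y =?= B,  tup(U, m, B) =?= T,  3 =?= U.
Bind Y := B; substituting into the one remaining equation that mentions Y gives: wrap(B) =?= wrap(tup(wrap(3), tup(d, U, k), U)).
Bind T := tup(U, m, B); no other remaining equation mentions T.
Bind U := 3; substituting into the remaining equation gives: wrap(B) =?= wrap(tup(wrap(3), tup(d, 3, k), 3)). Substituting into the earlier binding gives T := tup(3, m, B).
Decompose wrap/1: B =?= tup(wrap(3), tup(d, 3, k), 3).
Bind B := tup(wrap(3), tup(d, 3, k), 3). Substituting into the earlier bindings gives P := tup(wrap(3), tup(d, 3, k), 3), Y := tup(wrap(3), tup(d, 3, k), 3), T := tup(3, m, tup(wrap(3), tup(d, 3, k), 3)).
MGU = { P -> tup(wrap(3), tup(d, 3, k), 3), Y -> tup(wrap(3), tup(d, 3, k), 3), T -> tup(3, m, tup(wrap(3), tup(d, 3, k), 3)), U -> 3, B -> tup(wrap(3), tup(d, 3, k), 3) }, so T -> tup(3, m, tup(wrap(3), tup(d, 3, k), 3)).

tup(3, m, tup(wrap(3), tup(d, 3, k), 3))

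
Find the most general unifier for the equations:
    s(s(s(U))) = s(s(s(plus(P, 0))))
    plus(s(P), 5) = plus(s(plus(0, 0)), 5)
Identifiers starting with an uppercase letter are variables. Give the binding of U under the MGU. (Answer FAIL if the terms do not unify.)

plus(plus(0, 0), 0)

Decompose s/1: s(s(U)) = s(s(plus(P, 0))).
Decompose s/1: s(U) = s(plus(P, 0)).
Decompose s/1: U = plus(P, 0).
Bind U := plus(P, 0); no other remaining equation mentions U.
Decompose plus/2: s(P) = s(plus(0, 0)),  5 = 5.
Decompose s/1: P = plus(0, 0).
Bind P := plus(0, 0); no other remaining equation mentions P. Substituting into the earlier binding gives U := plus(plus(0, 0), 0).
Delete trivial equation 5 = 5.
MGU = { U -> plus(plus(0, 0), 0), P -> plus(0, 0) }, so U -> plus(plus(0, 0), 0).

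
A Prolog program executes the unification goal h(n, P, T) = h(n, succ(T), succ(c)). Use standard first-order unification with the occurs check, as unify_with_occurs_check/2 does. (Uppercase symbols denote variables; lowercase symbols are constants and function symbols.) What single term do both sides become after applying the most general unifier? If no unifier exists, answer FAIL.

Decompose h/3: n = n,  P = succ(T),  T = succ(c).
Delete trivial equation n = n.
Bind P := succ(T); no other remaining equation mentions P.
Bind T := succ(c). Substituting into the earlier binding gives P := succ(succ(c)).
Applying the MGU to either side gives h(n, succ(succ(c)), succ(c)).

h(n, succ(succ(c)), succ(c))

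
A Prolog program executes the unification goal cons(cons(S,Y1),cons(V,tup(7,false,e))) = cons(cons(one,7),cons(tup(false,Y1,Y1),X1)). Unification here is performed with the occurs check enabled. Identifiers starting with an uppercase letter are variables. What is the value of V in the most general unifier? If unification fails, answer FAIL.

tup(false,7,7)

Decompose cons/2: cons(S,Y1) = cons(one,7),  cons(V,tup(7,false,e)) = cons(tup(false,Y1,Y1),X1).
Decompose cons/2: S = one,  Y1 = 7.
Bind S := one; no other remaining equation mentions S.
Bind Y1 := 7; substituting into the remaining equation gives: cons(V,tup(7,false,e)) = cons(tup(false,7,7),X1).
Decompose cons/2: V = tup(false,7,7),  tup(7,false,e) = X1.
Bind V := tup(false,7,7); no other remaining equation mentions V.
Bind X1 := tup(7,false,e).
MGU = { S = one, Y1 = 7, V = tup(false,7,7), X1 = tup(7,false,e) }, so V = tup(false,7,7).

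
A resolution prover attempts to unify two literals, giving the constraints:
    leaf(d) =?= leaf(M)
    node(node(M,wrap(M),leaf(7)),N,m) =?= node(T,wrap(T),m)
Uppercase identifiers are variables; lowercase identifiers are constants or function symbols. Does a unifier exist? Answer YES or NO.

YES

Decompose leaf/1: d =?= M.
Bind M := d; substituting into the remaining equation gives: node(node(d,wrap(d),leaf(7)),N,m) =?= node(T,wrap(T),m).
Decompose node/3: node(d,wrap(d),leaf(7)) =?= T,  N =?= wrap(T),  m =?= m.
Bind T := node(d,wrap(d),leaf(7)); substituting into the one remaining equation that mentions T gives: N =?= wrap(node(d,wrap(d),leaf(7))).
Bind N := wrap(node(d,wrap(d),leaf(7))); no other remaining equation mentions N.
Delete trivial equation m =?= m.
No equations remain and no clash or occurs-check failure arose, so a unifier exists.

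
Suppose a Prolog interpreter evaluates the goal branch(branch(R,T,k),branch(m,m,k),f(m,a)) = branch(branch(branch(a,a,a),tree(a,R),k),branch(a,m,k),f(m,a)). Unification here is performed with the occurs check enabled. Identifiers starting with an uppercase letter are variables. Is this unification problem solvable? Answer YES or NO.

Decompose branch/3: branch(R,T,k) = branch(branch(a,a,a),tree(a,R),k),  branch(m,m,k) = branch(a,m,k),  f(m,a) = f(m,a).
Decompose branch/3: R = branch(a,a,a),  T = tree(a,R),  k = k.
Bind R := branch(a,a,a); substituting into the one remaining equation that mentions R gives: T = tree(a,branch(a,a,a)).
Bind T := tree(a,branch(a,a,a)); no other remaining equation mentions T.
Delete trivial equation k = k.
Decompose branch/3: m = a,  m = m,  k = k.
Clash: constants m and a differ; no unifier exists.

NO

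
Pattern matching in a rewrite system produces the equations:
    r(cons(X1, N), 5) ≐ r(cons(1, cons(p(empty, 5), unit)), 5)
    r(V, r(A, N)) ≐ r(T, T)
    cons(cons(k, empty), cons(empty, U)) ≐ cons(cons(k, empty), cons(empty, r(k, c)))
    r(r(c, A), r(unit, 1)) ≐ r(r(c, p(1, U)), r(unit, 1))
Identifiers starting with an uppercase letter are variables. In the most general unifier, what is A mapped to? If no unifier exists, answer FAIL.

p(1, r(k, c))

Decompose r/2: cons(X1, N) ≐ cons(1, cons(p(empty, 5), unit)),  5 ≐ 5.
Decompose cons/2: X1 ≐ 1,  N ≐ cons(p(empty, 5), unit).
Bind X1 := 1; no other remaining equation mentions X1.
Bind N := cons(p(empty, 5), unit); substituting into the one remaining equation that mentions N gives: r(V, r(A, cons(p(empty, 5), unit))) ≐ r(T, T).
Delete trivial equation 5 ≐ 5.
Decompose r/2: V ≐ T,  r(A, cons(p(empty, 5), unit)) ≐ T.
Bind V := T; no other remaining equation mentions V.
Bind T := r(A, cons(p(empty, 5), unit)); no other remaining equation mentions T. Substituting into the earlier binding gives V := r(A, cons(p(empty, 5), unit)).
Decompose cons/2: cons(k, empty) ≐ cons(k, empty),  cons(empty, U) ≐ cons(empty, r(k, c)).
Delete trivial equation cons(k, empty) ≐ cons(k, empty).
Decompose cons/2: empty ≐ empty,  U ≐ r(k, c).
Delete trivial equation empty ≐ empty.
Bind U := r(k, c); substituting into the remaining equation gives: r(r(c, A), r(unit, 1)) ≐ r(r(c, p(1, r(k, c))), r(unit, 1)).
Decompose r/2: r(c, A) ≐ r(c, p(1, r(k, c))),  r(unit, 1) ≐ r(unit, 1).
Decompose r/2: c ≐ c,  A ≐ p(1, r(k, c)).
Delete trivial equation c ≐ c.
Bind A := p(1, r(k, c)); no other remaining equation mentions A. Substituting into the earlier bindings gives V := r(p(1, r(k, c)), cons(p(empty, 5), unit)), T := r(p(1, r(k, c)), cons(p(empty, 5), unit)).
Delete trivial equation r(unit, 1) ≐ r(unit, 1).
MGU = { X1 -> 1, N -> cons(p(empty, 5), unit), V -> r(p(1, r(k, c)), cons(p(empty, 5), unit)), T -> r(p(1, r(k, c)), cons(p(empty, 5), unit)), U -> r(k, c), A -> p(1, r(k, c)) }, so A -> p(1, r(k, c)).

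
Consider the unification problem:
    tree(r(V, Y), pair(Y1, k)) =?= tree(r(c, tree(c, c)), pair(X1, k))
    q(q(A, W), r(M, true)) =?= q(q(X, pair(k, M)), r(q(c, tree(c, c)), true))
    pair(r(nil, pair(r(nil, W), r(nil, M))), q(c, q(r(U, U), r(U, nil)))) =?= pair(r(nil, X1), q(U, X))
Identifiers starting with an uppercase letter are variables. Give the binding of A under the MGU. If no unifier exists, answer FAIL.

q(r(c, c), r(c, nil))

Decompose tree/2: r(V, Y) =?= r(c, tree(c, c)),  pair(Y1, k) =?= pair(X1, k).
Decompose r/2: V =?= c,  Y =?= tree(c, c).
Bind V := c; no other remaining equation mentions V.
Bind Y := tree(c, c); no other remaining equation mentions Y.
Decompose pair/2: Y1 =?= X1,  k =?= k.
Bind Y1 := X1; no other remaining equation mentions Y1.
Delete trivial equation k =?= k.
Decompose q/2: q(A, W) =?= q(X, pair(k, M)),  r(M, true) =?= r(q(c, tree(c, c)), true).
Decompose q/2: A =?= X,  W =?= pair(k, M).
Bind A := X; no other remaining equation mentions A.
Bind W := pair(k, M); substituting into the one remaining equation that mentions W gives: pair(r(nil, pair(r(nil, pair(k, M)), r(nil, M))), q(c, q(r(U, U), r(U, nil)))) =?= pair(r(nil, X1), q(U, X)).
Decompose r/2: M =?= q(c, tree(c, c)),  true =?= true.
Bind M := q(c, tree(c, c)); substituting into the one remaining equation that mentions M gives: pair(r(nil, pair(r(nil, pair(k, q(c, tree(c, c)))), r(nil, q(c, tree(c, c))))), q(c, q(r(U, U), r(U, nil)))) =?= pair(r(nil, X1), q(U, X)). Substituting into the earlier binding gives W := pair(k, q(c, tree(c, c))).
Delete trivial equation true =?= true.
Decompose pair/2: r(nil, pair(r(nil, pair(k, q(c, tree(c, c)))), r(nil, q(c, tree(c, c))))) =?= r(nil, X1),  q(c, q(r(U, U), r(U, nil))) =?= q(U, X).
Decompose r/2: nil =?= nil,  pair(r(nil, pair(k, q(c, tree(c, c)))), r(nil, q(c, tree(c, c)))) =?= X1.
Delete trivial equation nil =?= nil.
Bind X1 := pair(r(nil, pair(k, q(c, tree(c, c)))), r(nil, q(c, tree(c, c)))); no other remaining equation mentions X1. Substituting into the earlier binding gives Y1 := pair(r(nil, pair(k, q(c, tree(c, c)))), r(nil, q(c, tree(c, c)))).
Decompose q/2: c =?= U,  q(r(U, U), r(U, nil)) =?= X.
Bind U := c; substituting into the remaining equation gives: q(r(c, c), r(c, nil)) =?= X.
Bind X := q(r(c, c), r(c, nil)). Substituting into the earlier binding gives A := q(r(c, c), r(c, nil)).
MGU = { V := c, Y := tree(c, c), Y1 := pair(r(nil, pair(k, q(c, tree(c, c)))), r(nil, q(c, tree(c, c)))), A := q(r(c, c), r(c, nil)), W := pair(k, q(c, tree(c, c))), M := q(c, tree(c, c)), X1 := pair(r(nil, pair(k, q(c, tree(c, c)))), r(nil, q(c, tree(c, c)))), U := c, X := q(r(c, c), r(c, nil)) }, so A := q(r(c, c), r(c, nil)).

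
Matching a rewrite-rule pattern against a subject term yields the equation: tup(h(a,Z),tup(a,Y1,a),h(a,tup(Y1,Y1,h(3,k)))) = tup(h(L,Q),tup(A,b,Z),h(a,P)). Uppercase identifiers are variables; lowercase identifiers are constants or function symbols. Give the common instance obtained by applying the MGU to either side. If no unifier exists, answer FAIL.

tup(h(a,a),tup(a,b,a),h(a,tup(b,b,h(3,k))))

Decompose tup/3: h(a,Z) = h(L,Q),  tup(a,Y1,a) = tup(A,b,Z),  h(a,tup(Y1,Y1,h(3,k))) = h(a,P).
Decompose h/2: a = L,  Z = Q.
Bind L := a; no other remaining equation mentions L.
Bind Z := Q; substituting into the one remaining equation that mentions Z gives: tup(a,Y1,a) = tup(A,b,Q).
Decompose tup/3: a = A,  Y1 = b,  a = Q.
Bind A := a; no other remaining equation mentions A.
Bind Y1 := b; substituting into the one remaining equation that mentions Y1 gives: h(a,tup(b,b,h(3,k))) = h(a,P).
Bind Q := a; no other remaining equation mentions Q. Substituting into the earlier binding gives Z := a.
Decompose h/2: a = a,  tup(b,b,h(3,k)) = P.
Delete trivial equation a = a.
Bind P := tup(b,b,h(3,k)).
Applying the MGU to either side gives tup(h(a,a),tup(a,b,a),h(a,tup(b,b,h(3,k)))).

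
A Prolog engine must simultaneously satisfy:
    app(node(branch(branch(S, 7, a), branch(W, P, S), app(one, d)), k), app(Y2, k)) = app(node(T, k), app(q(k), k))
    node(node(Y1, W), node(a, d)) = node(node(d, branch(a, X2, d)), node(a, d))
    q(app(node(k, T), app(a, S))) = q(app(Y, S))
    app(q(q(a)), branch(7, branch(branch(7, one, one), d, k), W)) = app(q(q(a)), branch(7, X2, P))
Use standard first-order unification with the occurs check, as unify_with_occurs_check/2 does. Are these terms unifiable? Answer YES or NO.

NO

Decompose app/2: node(branch(branch(S, 7, a), branch(W, P, S), app(one, d)), k) = node(T, k),  app(Y2, k) = app(q(k), k).
Decompose node/2: branch(branch(S, 7, a), branch(W, P, S), app(one, d)) = T,  k = k.
Bind T := branch(branch(S, 7, a), branch(W, P, S), app(one, d)); substituting into the one remaining equation that mentions T gives: q(app(node(k, branch(branch(S, 7, a), branch(W, P, S), app(one, d))), app(a, S))) = q(app(Y, S)).
Delete trivial equation k = k.
Decompose app/2: Y2 = q(k),  k = k.
Bind Y2 := q(k); no other remaining equation mentions Y2.
Delete trivial equation k = k.
Decompose node/2: node(Y1, W) = node(d, branch(a, X2, d)),  node(a, d) = node(a, d).
Decompose node/2: Y1 = d,  W = branch(a, X2, d).
Bind Y1 := d; no other remaining equation mentions Y1.
Bind W := branch(a, X2, d); substituting into the 2 remaining equations that mention W gives: q(app(node(k, branch(branch(S, 7, a), branch(branch(a, X2, d), P, S), app(one, d))), app(a, S))) = q(app(Y, S)),  app(q(q(a)), branch(7, branch(branch(7, one, one), d, k), branch(a, X2, d))) = app(q(q(a)), branch(7, X2, P)). Substituting into the earlier binding gives T := branch(branch(S, 7, a), branch(branch(a, X2, d), P, S), app(one, d)).
Delete trivial equation node(a, d) = node(a, d).
Decompose q/1: app(node(k, branch(branch(S, 7, a), branch(branch(a, X2, d), P, S), app(one, d))), app(a, S)) = app(Y, S).
Decompose app/2: node(k, branch(branch(S, 7, a), branch(branch(a, X2, d), P, S), app(one, d))) = Y,  app(a, S) = S.
Bind Y := node(k, branch(branch(S, 7, a), branch(branch(a, X2, d), P, S), app(one, d))); no other remaining equation mentions Y.
Occurs check fails: S occurs in app(a, S); the equation S = app(a, S) has no finite solution.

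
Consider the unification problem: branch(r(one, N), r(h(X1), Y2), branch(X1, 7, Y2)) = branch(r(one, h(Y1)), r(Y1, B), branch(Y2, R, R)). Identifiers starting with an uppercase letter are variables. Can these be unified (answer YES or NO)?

YES

Decompose branch/3: r(one, N) = r(one, h(Y1)),  r(h(X1), Y2) = r(Y1, B),  branch(X1, 7, Y2) = branch(Y2, R, R).
Decompose r/2: one = one,  N = h(Y1).
Delete trivial equation one = one.
Bind N := h(Y1); no other remaining equation mentions N.
Decompose r/2: h(X1) = Y1,  Y2 = B.
Bind Y1 := h(X1); no other remaining equation mentions Y1. Substituting into the earlier binding gives N := h(h(X1)).
Bind Y2 := B; substituting into the remaining equation gives: branch(X1, 7, B) = branch(B, R, R).
Decompose branch/3: X1 = B,  7 = R,  B = R.
Bind X1 := B; no other remaining equation mentions X1. Substituting into the earlier bindings gives N := h(h(B)), Y1 := h(B).
Bind R := 7; substituting into the remaining equation gives: B = 7.
Bind B := 7. Substituting into the earlier bindings gives N := h(h(7)), Y1 := h(7), Y2 := 7, X1 := 7.
No equations remain and no clash or occurs-check failure arose, so a unifier exists.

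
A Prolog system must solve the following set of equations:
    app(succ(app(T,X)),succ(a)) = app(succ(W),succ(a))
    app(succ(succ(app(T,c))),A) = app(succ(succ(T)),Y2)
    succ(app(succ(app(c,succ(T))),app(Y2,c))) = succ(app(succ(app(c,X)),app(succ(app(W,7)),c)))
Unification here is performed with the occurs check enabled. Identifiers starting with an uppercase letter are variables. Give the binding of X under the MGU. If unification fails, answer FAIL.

FAIL

Decompose app/2: succ(app(T,X)) = succ(W),  succ(a) = succ(a).
Decompose succ/1: app(T,X) = W.
Bind W := app(T,X); substituting into the one remaining equation that mentions W gives: succ(app(succ(app(c,succ(T))),app(Y2,c))) = succ(app(succ(app(c,X)),app(succ(app(app(T,X),7)),c))).
Delete trivial equation succ(a) = succ(a).
Decompose app/2: succ(succ(app(T,c))) = succ(succ(T)),  A = Y2.
Decompose succ/1: succ(app(T,c)) = succ(T).
Decompose succ/1: app(T,c) = T.
Occurs check fails: T occurs in app(T,c); the equation T = app(T,c) has no finite solution.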